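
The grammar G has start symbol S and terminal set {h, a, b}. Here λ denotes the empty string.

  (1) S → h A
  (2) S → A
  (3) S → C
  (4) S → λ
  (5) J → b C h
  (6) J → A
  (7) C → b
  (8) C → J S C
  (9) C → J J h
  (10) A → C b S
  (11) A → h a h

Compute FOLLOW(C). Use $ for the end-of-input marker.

FIRST(S): from S→h A we get {h}; from S→A we get {b, h}; from S→C we get {b, h}; from S→λ we get {λ}. So FIRST(S) = {λ, b, h}.
FIRST(J): from J→b C h we get {b}; from J→A we get {b, h}. So FIRST(J) = {b, h}.
FIRST(C): from C→b we get {b}; from C→J S C we get {b, h}; from C→J J h we get {b, h}. So FIRST(C) = {b, h}.
FIRST(A): from A→C b S we get {b, h}; from A→h a h we get {h}. So FIRST(A) = {b, h}.
FOLLOW(S) includes $ since S is the start symbol.
FOLLOW(J): in C→J S C, J is followed by S C with FIRST {b, h}; in C→J J h (occurrence 1), J is followed by J h with FIRST {b, h}; in C→J J h (occurrence 2), J is followed by h with FIRST {h}. Thus FOLLOW(J) = {b, h}.
FOLLOW(S): in C→J S C, S is followed by C with FIRST {b, h}; in A→C b S, the suffix after S is empty, so FOLLOW(S) ⊇ FOLLOW(A) = {$, b, h}. Thus FOLLOW(S) = {$, b, h}.
FOLLOW(C): in S→C, the suffix after C is empty, so FOLLOW(C) ⊇ FOLLOW(S) = {$, b, h}; in J→b C h, C is followed by h with FIRST {h}; in C→J S C, the suffix after C is empty (adds nothing new); in A→C b S, C is followed by b S with FIRST {b}. Thus FOLLOW(C) = {$, b, h}.
FOLLOW(A): in S→h A, the suffix after A is empty, so FOLLOW(A) ⊇ FOLLOW(S) = {$, b, h}; in S→A, the suffix after A is empty, so FOLLOW(A) ⊇ FOLLOW(S) = {$, b, h}; in J→A, the suffix after A is empty, so FOLLOW(A) ⊇ FOLLOW(J) = {b, h}. Thus FOLLOW(A) = {$, b, h}.

{$, b, h}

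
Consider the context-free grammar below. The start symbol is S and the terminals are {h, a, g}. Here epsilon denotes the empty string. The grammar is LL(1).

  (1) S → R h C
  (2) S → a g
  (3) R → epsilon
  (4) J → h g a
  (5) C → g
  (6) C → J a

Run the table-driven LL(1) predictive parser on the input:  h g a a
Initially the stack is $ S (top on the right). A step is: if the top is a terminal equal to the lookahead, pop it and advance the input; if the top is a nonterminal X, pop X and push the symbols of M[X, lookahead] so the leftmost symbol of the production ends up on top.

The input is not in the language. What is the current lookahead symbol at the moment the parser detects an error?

a

     Stack    Input      Action
  1  $ S      h g a a $  expand S → R h C
  2  $ C h R  h g a a $  expand R → epsilon
  3  $ C h    h g a a $  match h
  4  $ C      g a a $    expand C → g
  5  $ g      g a a $    match g
  6  $        a a $      error: stack empty but input remains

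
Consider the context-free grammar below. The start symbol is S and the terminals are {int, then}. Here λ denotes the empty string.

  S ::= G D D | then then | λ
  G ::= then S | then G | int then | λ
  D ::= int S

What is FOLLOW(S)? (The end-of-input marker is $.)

FIRST(G): from G::=then S we get {then}; from G::=then G we get {then}; from G::=int then we get {int}; from G::=λ we get {λ}. So FIRST(G) = {λ, int, then}.
FIRST(D): from D::=int S we get {int}. So FIRST(D) = {int}.
FIRST(S): from S::=G D D we get {int, then}; from S::=then then we get {then}; from S::=λ we get {λ}. So FIRST(S) = {λ, int, then}.
FOLLOW(S) includes $ since S is the start symbol.
FOLLOW(G): in S::=G D D, G is followed by D D with FIRST {int}; in G::=then G, the suffix after G is empty (adds nothing new). Thus FOLLOW(G) = {int}.
FOLLOW(S): in G::=then S, the suffix after S is empty, so FOLLOW(S) ⊇ FOLLOW(G) = {int}; in D::=int S, the suffix after S is empty, so FOLLOW(S) ⊇ FOLLOW(D) = {$, int}. Thus FOLLOW(S) = {$, int}.
FOLLOW(D): in S::=G D D (occurrence 1), D is followed by D with FIRST {int}; in S::=G D D (occurrence 2), the suffix after D is empty, so FOLLOW(D) ⊇ FOLLOW(S) = {$, int}. Thus FOLLOW(D) = {$, int}.

{$, int}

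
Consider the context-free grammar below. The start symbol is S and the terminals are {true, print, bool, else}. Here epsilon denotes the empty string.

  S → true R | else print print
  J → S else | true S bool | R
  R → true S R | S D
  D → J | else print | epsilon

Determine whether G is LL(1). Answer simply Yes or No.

No

FIRST(S) = {else, true}
FIRST(J) = {else, true}
FIRST(R) = {else, true}
FIRST(D) = {epsilon, else, true}
FOLLOW(S) = {$, bool, else, true}
FOLLOW(J) = {$, bool, else, true}
FOLLOW(R) = {$, bool, else, true}
FOLLOW(D) = {$, bool, else, true}
Cell M[D, else] receives both D → J and D → else print and D → epsilon — the grammar is not LL(1).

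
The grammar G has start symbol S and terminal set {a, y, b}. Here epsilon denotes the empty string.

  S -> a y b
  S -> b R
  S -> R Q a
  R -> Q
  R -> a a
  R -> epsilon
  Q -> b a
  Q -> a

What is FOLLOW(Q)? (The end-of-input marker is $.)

FIRST(Q) = {a, b}
FIRST(R) = {epsilon, a, b}  (via Q)
FIRST(S) = {a, b}  (via R Q a)
FOLLOW(S) includes $ since S is the start symbol.
FOLLOW(S): S appears on no right-hand side. Thus FOLLOW(S) = {$}.
FOLLOW(R): in S->b R, the suffix after R is empty, so FOLLOW(R) ⊇ FOLLOW(S) = {$}; in S->R Q a, R is followed by Q a with FIRST {a, b}. Thus FOLLOW(R) = {$, a, b}.
FOLLOW(Q): in S->R Q a, Q is followed by a with FIRST {a}; in R->Q, the suffix after Q is empty, so FOLLOW(Q) ⊇ FOLLOW(R) = {$, a, b}. Thus FOLLOW(Q) = {$, a, b}.

{$, a, b}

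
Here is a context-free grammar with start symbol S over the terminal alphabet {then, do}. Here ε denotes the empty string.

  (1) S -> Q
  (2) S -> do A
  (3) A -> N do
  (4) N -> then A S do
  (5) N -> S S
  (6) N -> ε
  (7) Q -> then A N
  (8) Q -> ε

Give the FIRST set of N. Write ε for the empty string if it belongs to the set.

FIRST(Q) = {ε, then}
FIRST(S) = {ε, do, then}  (via Q)
FIRST(N) = {ε, do, then}  (via S S)
FIRST(A) = {do, then}  (via N do)

{ε, do, then}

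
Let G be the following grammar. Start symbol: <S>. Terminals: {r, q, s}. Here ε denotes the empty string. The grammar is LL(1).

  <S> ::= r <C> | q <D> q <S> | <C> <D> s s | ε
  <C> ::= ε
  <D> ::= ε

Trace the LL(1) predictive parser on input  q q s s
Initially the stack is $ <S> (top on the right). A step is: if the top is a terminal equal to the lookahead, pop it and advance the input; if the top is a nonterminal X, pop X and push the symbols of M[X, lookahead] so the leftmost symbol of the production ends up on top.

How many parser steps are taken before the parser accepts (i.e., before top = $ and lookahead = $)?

step 1: stack=$ <S>  input=q q s s $  — expand <S> ::= q <D> q <S>
step 2: stack=$ <S> q <D> q  input=q q s s $  — match q
step 3: stack=$ <S> q <D>  input=q s s $  — expand <D> ::= ε
step 4: stack=$ <S> q  input=q s s $  — match q
step 5: stack=$ <S>  input=s s $  — expand <S> ::= <C> <D> s s
step 6: stack=$ s s <D> <C>  input=s s $  — expand <C> ::= ε
step 7: stack=$ s s <D>  input=s s $  — expand <D> ::= ε
step 8: stack=$ s s  input=s s $  — match s
step 9: stack=$ s  input=s $  — match s
Accept reached after 9 steps.

9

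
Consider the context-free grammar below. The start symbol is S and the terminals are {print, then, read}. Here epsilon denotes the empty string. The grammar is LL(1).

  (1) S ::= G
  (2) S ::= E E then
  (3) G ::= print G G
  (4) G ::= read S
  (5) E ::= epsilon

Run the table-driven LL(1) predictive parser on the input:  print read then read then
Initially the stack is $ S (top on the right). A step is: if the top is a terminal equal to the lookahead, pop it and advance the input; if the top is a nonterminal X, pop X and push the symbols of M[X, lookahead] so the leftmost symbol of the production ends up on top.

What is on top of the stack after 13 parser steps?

step 1: stack=$ S  input=print read then read then $  — expand S ::= G
step 2: stack=$ G  input=print read then read then $  — expand G ::= print G G
step 3: stack=$ G G print  input=print read then read then $  — match print
step 4: stack=$ G G  input=read then read then $  — expand G ::= read S
step 5: stack=$ G S read  input=read then read then $  — match read
step 6: stack=$ G S  input=then read then $  — expand S ::= E E then
step 7: stack=$ G then E E  input=then read then $  — expand E ::= epsilon
step 8: stack=$ G then E  input=then read then $  — expand E ::= epsilon
step 9: stack=$ G then  input=then read then $  — match then
step 10: stack=$ G  input=read then $  — expand G ::= read S
step 11: stack=$ S read  input=read then $  — match read
step 12: stack=$ S  input=then $  — expand S ::= E E then
step 13: stack=$ then E E  input=then $  — expand E ::= epsilon
Stack after step 13: $ then E (top = E).

E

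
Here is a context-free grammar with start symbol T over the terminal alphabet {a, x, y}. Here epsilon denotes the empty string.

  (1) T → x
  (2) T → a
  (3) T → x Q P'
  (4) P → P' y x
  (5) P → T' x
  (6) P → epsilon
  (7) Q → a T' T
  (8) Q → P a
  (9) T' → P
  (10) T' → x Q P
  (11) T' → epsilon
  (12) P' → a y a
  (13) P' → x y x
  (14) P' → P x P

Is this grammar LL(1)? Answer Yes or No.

FIRST(T) = {a, x}
FIRST(P) = {epsilon, a, x}
FIRST(Q) = {a, x}
FIRST(T') = {epsilon, a, x}
FIRST(P') = {a, x}
FOLLOW(T) = {$, a, x}
FOLLOW(P) = {$, a, x, y}
FOLLOW(Q) = {a, x}
FOLLOW(T') = {a, x}
FOLLOW(P') = {$, a, x, y}
Cell M[P, a] receives both P → P' y x and P → T' x and P → epsilon — the grammar is not LL(1).

No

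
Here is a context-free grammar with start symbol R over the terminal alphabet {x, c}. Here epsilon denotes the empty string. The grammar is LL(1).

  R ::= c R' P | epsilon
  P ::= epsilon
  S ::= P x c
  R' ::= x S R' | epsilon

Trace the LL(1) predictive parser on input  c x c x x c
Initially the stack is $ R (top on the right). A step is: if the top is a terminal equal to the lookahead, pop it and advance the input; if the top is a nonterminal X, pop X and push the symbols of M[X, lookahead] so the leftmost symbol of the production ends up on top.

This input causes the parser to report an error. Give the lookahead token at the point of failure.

c

     Stack       Input          Action
  1  $ R         c x c x x c $  expand R ::= c R' P
  2  $ P R' c    c x c x x c $  match c
  3  $ P R'      x c x x c $    expand R' ::= x S R'
  4  $ P R' S x  x c x x c $    match x
  5  $ P R' S    c x x c $      error: M[S, c] is empty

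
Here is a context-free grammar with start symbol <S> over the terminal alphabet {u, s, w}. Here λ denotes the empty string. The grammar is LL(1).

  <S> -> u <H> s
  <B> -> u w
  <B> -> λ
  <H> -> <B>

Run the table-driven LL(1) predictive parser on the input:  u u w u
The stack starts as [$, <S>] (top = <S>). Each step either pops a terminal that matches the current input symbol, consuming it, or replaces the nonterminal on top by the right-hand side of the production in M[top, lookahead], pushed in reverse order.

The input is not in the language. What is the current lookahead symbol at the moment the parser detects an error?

     Stack      Input      Action
  1  $ <S>      u u w u $  expand <S> -> u <H> s
  2  $ s <H> u  u u w u $  match u
  3  $ s <H>    u w u $    expand <H> -> <B>
  4  $ s <B>    u w u $    expand <B> -> u w
  5  $ s w u    u w u $    match u
  6  $ s w      w u $      match w
  7  $ s        u $        error: top is terminal s but lookahead is u

u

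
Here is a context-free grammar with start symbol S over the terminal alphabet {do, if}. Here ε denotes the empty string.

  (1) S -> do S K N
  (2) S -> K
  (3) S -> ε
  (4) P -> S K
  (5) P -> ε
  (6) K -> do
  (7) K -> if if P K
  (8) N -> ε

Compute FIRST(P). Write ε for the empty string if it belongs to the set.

{ε, do, if}

FIRST(K): from K->do we get {do}; from K->if if P K we get {if}. So FIRST(K) = {do, if}.
FIRST(N): from N->ε we get {ε}. So FIRST(N) = {ε}.
FIRST(S): from S->do S K N we get {do}; from S->K we get {do, if}; from S->ε we get {ε}. So FIRST(S) = {ε, do, if}.
FIRST(P): from P->S K we get {do, if}; from P->ε we get {ε}. So FIRST(P) = {ε, do, if}.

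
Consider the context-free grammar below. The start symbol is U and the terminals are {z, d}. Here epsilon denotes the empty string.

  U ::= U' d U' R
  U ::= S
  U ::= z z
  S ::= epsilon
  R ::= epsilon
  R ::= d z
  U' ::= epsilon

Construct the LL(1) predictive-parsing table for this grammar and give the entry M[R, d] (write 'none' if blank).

R ::= d z

FIRST(S) = {epsilon}
FIRST(R) = {epsilon, d}
FIRST(U') = {epsilon}
FIRST(U) = {epsilon, d, z}  (via U' d U' R, S)
FOLLOW(U) includes $ since U is the start symbol.
FOLLOW(U): U appears on no right-hand side. Thus FOLLOW(U) = {$}.
FOLLOW(R): in U::=U' d U' R, the suffix after R is empty, so FOLLOW(R) ⊇ FOLLOW(U) = {$}. Thus FOLLOW(R) = {$}.
For R ::= epsilon: FIRST(epsilon) = {epsilon}, so it goes in M[R, t] for t ∈ {}; since epsilon ∈ FIRST, also for every t ∈ FOLLOW(R) = {$}.
For R ::= d z: FIRST(d z) = {d}, so it goes in M[R, t] for t ∈ {d}.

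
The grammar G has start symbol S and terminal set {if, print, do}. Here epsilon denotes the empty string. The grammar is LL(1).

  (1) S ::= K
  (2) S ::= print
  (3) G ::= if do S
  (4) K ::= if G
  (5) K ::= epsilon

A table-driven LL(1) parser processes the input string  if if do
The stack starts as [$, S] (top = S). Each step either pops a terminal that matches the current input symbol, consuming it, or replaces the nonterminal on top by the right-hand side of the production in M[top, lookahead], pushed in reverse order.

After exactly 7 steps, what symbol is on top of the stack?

step 1: stack=$ S  input=if if do $  — expand S ::= K
step 2: stack=$ K  input=if if do $  — expand K ::= if G
step 3: stack=$ G if  input=if if do $  — match if
step 4: stack=$ G  input=if do $  — expand G ::= if do S
step 5: stack=$ S do if  input=if do $  — match if
step 6: stack=$ S do  input=do $  — match do
step 7: stack=$ S  input=$  — expand S ::= K
Stack after step 7: $ K (top = K).

K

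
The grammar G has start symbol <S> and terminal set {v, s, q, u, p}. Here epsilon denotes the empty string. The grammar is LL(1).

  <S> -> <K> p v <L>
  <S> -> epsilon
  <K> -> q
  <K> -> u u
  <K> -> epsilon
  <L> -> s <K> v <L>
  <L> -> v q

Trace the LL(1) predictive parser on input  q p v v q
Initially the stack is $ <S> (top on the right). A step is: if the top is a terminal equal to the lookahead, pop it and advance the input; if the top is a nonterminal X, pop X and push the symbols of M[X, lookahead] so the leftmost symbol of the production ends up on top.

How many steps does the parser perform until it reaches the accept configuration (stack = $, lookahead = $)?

step 1: stack=$ <S>  input=q p v v q $  — expand <S> -> <K> p v <L>
step 2: stack=$ <L> v p <K>  input=q p v v q $  — expand <K> -> q
step 3: stack=$ <L> v p q  input=q p v v q $  — match q
step 4: stack=$ <L> v p  input=p v v q $  — match p
step 5: stack=$ <L> v  input=v v q $  — match v
step 6: stack=$ <L>  input=v q $  — expand <L> -> v q
step 7: stack=$ q v  input=v q $  — match v
step 8: stack=$ q  input=q $  — match q
Accept reached after 8 steps.

8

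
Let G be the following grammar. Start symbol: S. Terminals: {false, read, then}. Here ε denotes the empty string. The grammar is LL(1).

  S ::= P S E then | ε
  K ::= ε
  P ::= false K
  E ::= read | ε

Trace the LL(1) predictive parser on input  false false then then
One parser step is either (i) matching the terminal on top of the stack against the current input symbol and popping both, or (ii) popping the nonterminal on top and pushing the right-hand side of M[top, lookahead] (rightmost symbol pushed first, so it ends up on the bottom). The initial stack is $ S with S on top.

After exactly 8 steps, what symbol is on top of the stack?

step 1: stack=$ S  input=false false then then $  — expand S ::= P S E then
step 2: stack=$ then E S P  input=false false then then $  — expand P ::= false K
step 3: stack=$ then E S K false  input=false false then then $  — match false
step 4: stack=$ then E S K  input=false then then $  — expand K ::= ε
step 5: stack=$ then E S  input=false then then $  — expand S ::= P S E then
step 6: stack=$ then E then E S P  input=false then then $  — expand P ::= false K
step 7: stack=$ then E then E S K false  input=false then then $  — match false
step 8: stack=$ then E then E S K  input=then then $  — expand K ::= ε
Stack after step 8: $ then E then E S (top = S).

S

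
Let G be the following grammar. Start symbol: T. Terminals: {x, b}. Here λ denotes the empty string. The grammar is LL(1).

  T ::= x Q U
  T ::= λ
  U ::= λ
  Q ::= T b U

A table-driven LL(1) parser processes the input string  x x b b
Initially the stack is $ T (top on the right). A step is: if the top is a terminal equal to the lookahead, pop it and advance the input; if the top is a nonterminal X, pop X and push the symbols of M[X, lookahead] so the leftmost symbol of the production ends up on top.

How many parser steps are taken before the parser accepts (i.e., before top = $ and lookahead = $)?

13

step 1: stack=$ T  input=x x b b $  — expand T ::= x Q U
step 2: stack=$ U Q x  input=x x b b $  — match x
step 3: stack=$ U Q  input=x b b $  — expand Q ::= T b U
step 4: stack=$ U U b T  input=x b b $  — expand T ::= x Q U
step 5: stack=$ U U b U Q x  input=x b b $  — match x
step 6: stack=$ U U b U Q  input=b b $  — expand Q ::= T b U
step 7: stack=$ U U b U U b T  input=b b $  — expand T ::= λ
step 8: stack=$ U U b U U b  input=b b $  — match b
step 9: stack=$ U U b U U  input=b $  — expand U ::= λ
step 10: stack=$ U U b U  input=b $  — expand U ::= λ
step 11: stack=$ U U b  input=b $  — match b
step 12: stack=$ U U  input=$  — expand U ::= λ
step 13: stack=$ U  input=$  — expand U ::= λ
Accept reached after 13 steps.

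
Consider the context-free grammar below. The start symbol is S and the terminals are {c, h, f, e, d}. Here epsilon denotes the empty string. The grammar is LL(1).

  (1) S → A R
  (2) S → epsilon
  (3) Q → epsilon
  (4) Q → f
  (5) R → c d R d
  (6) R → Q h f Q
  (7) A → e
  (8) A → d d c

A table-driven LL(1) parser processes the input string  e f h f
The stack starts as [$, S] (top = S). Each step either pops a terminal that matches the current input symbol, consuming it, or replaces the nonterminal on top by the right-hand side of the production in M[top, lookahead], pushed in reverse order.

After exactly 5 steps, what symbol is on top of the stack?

     Stack      Input      Action
  1  $ S        e f h f $  expand S → A R
  2  $ R A      e f h f $  expand A → e
  3  $ R e      e f h f $  match e
  4  $ R        f h f $    expand R → Q h f Q
  5  $ Q f h Q  f h f $    expand Q → f
Stack after step 5: $ Q f h f (top = f).

f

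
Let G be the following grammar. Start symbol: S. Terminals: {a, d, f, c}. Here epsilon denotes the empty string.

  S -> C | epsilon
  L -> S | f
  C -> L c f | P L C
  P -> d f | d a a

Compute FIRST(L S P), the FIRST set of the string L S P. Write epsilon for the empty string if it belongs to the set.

{c, d, f}

FIRST(P) = {d}
FIRST(S) = {epsilon, c, d, f}  (via C)
FIRST(L) = {epsilon, c, d, f}  (via S)
FIRST(C) = {c, d, f}  (via L c f, P L C)
FIRST(L S P): take FIRST of each symbol in turn, carrying on past any symbol whose FIRST contains epsilon; result {c, d, f}.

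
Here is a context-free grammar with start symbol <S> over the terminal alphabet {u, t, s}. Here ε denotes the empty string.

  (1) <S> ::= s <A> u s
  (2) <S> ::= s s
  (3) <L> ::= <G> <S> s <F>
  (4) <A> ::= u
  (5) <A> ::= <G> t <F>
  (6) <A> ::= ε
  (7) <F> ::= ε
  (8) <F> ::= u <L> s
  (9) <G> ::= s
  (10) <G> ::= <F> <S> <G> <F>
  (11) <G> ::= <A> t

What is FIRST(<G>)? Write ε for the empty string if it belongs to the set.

{s, t, u}

FIRST(<S>): from <S>::=s <A> u s we get {s}; from <S>::=s s we get {s}. So FIRST(<S>) = {s}.
FIRST(<F>): from <F>::=ε we get {ε}; from <F>::=u <L> s we get {u}. So FIRST(<F>) = {ε, u}.
FIRST(<L>): from <L>::=<G> <S> s <F> we get {s, t, u}. So FIRST(<L>) = {s, t, u}.
FIRST(<A>): from <A>::=u we get {u}; from <A>::=<G> t <F> we get {s, t, u}; from <A>::=ε we get {ε}. So FIRST(<A>) = {ε, s, t, u}.
FIRST(<G>): from <G>::=s we get {s}; from <G>::=<F> <S> <G> <F> we get {s, u}; from <G>::=<A> t we get {s, t, u}. So FIRST(<G>) = {s, t, u}.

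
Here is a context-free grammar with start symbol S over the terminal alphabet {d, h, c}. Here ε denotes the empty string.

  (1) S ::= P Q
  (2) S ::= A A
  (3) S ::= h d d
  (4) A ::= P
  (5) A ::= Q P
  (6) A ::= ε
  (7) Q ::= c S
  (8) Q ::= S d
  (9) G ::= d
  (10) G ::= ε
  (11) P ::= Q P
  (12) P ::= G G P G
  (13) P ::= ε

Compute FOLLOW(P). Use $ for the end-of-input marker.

FIRST(G): from G::=d we get {d}; from G::=ε we get {ε}. So FIRST(G) = {ε, d}.
FIRST(S): from S::=P Q we get {c, d, h}; from S::=A A we get {ε, c, d, h}; from S::=h d d we get {h}. So FIRST(S) = {ε, c, d, h}.
FIRST(Q): from Q::=c S we get {c}; from Q::=S d we get {c, d, h}. So FIRST(Q) = {c, d, h}.
FIRST(P): from P::=Q P we get {c, d, h}; from P::=G G P G we get {ε, c, d, h}; from P::=ε we get {ε}. So FIRST(P) = {ε, c, d, h}.
FIRST(A): from A::=P we get {ε, c, d, h}; from A::=Q P we get {c, d, h}; from A::=ε we get {ε}. So FIRST(A) = {ε, c, d, h}.
FOLLOW(S) includes $ since S is the start symbol.
FOLLOW(S): in Q::=c S, the suffix after S is empty, so FOLLOW(S) ⊇ FOLLOW(Q) = {$, c, d, h}; in Q::=S d, S is followed by d with FIRST {d}. Thus FOLLOW(S) = {$, c, d, h}.
FOLLOW(A): in S::=A A (occurrence 1), A is followed by A with FIRST {ε, c, d, h}; in S::=A A (occurrence 1), the suffix after A is nullable, so FOLLOW(A) ⊇ FOLLOW(S) = {$, c, d, h}; in S::=A A (occurrence 2), the suffix after A is empty, so FOLLOW(A) ⊇ FOLLOW(S) = {$, c, d, h}. Thus FOLLOW(A) = {$, c, d, h}.
FOLLOW(P): in S::=P Q, P is followed by Q with FIRST {c, d, h}; in A::=P, the suffix after P is empty, so FOLLOW(P) ⊇ FOLLOW(A) = {$, c, d, h}; in A::=Q P, the suffix after P is empty, so FOLLOW(P) ⊇ FOLLOW(A) = {$, c, d, h}; in P::=Q P, the suffix after P is empty (adds nothing new); in P::=G G P G, P is followed by G with FIRST {ε, d}; in P::=G G P G, the suffix after P is nullable (adds nothing new). Thus FOLLOW(P) = {$, c, d, h}.
FOLLOW(Q): in S::=P Q, the suffix after Q is empty, so FOLLOW(Q) ⊇ FOLLOW(S) = {$, c, d, h}; in A::=Q P, Q is followed by P with FIRST {ε, c, d, h}; in A::=Q P, the suffix after Q is nullable, so FOLLOW(Q) ⊇ FOLLOW(A) = {$, c, d, h}; in P::=Q P, Q is followed by P with FIRST {ε, c, d, h}; in P::=Q P, the suffix after Q is nullable, so FOLLOW(Q) ⊇ FOLLOW(P) = {$, c, d, h}. Thus FOLLOW(Q) = {$, c, d, h}.
FOLLOW(G): in P::=G G P G (occurrence 1), G is followed by G P G with FIRST {ε, c, d, h}; in P::=G G P G (occurrence 1), the suffix after G is nullable, so FOLLOW(G) ⊇ FOLLOW(P) = {$, c, d, h}; in P::=G G P G (occurrence 2), G is followed by P G with FIRST {ε, c, d, h}; in P::=G G P G (occurrence 2), the suffix after G is nullable, so FOLLOW(G) ⊇ FOLLOW(P) = {$, c, d, h}; in P::=G G P G (occurrence 3), the suffix after G is empty, so FOLLOW(G) ⊇ FOLLOW(P) = {$, c, d, h}. Thus FOLLOW(G) = {$, c, d, h}.

{$, c, d, h}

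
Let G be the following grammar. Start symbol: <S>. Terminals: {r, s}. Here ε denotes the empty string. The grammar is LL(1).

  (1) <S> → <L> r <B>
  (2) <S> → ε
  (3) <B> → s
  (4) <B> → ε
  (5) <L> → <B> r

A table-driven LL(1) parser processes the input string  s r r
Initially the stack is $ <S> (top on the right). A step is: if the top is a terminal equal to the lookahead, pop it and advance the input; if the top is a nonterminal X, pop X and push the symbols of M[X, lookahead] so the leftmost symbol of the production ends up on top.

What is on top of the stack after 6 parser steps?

     Stack          Input    Action
  1  $ <S>          s r r $  expand <S> → <L> r <B>
  2  $ <B> r <L>    s r r $  expand <L> → <B> r
  3  $ <B> r r <B>  s r r $  expand <B> → s
  4  $ <B> r r s    s r r $  match s
  5  $ <B> r r      r r $    match r
  6  $ <B> r        r $      match r
Stack after step 6: $ <B> (top = <B>).

<B>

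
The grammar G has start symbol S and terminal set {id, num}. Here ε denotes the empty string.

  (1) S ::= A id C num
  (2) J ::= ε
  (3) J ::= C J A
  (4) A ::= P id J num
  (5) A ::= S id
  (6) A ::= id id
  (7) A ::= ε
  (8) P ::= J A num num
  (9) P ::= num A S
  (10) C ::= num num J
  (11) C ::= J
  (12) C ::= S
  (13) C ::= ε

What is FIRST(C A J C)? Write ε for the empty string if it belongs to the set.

FIRST(S): from S::=A id C num we get {id, num}. So FIRST(S) = {id, num}.
FIRST(J): from J::=ε we get {ε}; from J::=C J A we get {ε, id, num}. So FIRST(J) = {ε, id, num}.
FIRST(C): from C::=num num J we get {num}; from C::=J we get {ε, id, num}; from C::=S we get {id, num}; from C::=ε we get {ε}. So FIRST(C) = {ε, id, num}.
FIRST(A): from A::=P id J num we get {id, num}; from A::=S id we get {id, num}; from A::=id id we get {id}; from A::=ε we get {ε}. So FIRST(A) = {ε, id, num}.
FIRST(P): from P::=J A num num we get {id, num}; from P::=num A S we get {num}. So FIRST(P) = {id, num}.
FIRST(C A J C): take FIRST of each symbol in turn, carrying on past any symbol whose FIRST contains ε; result {ε, id, num}.

{ε, id, num}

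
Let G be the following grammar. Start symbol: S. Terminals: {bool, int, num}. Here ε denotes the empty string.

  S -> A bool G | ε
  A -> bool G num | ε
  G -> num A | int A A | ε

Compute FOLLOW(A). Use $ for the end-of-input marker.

FIRST(A) = {ε, bool}
FIRST(G) = {ε, int, num}
FIRST(S) = {ε, bool}  (via A bool G)
FOLLOW(S) includes $ since S is the start symbol.
FOLLOW(S): S appears on no right-hand side. Thus FOLLOW(S) = {$}.
FOLLOW(G): in S->A bool G, the suffix after G is empty, so FOLLOW(G) ⊇ FOLLOW(S) = {$}; in A->bool G num, G is followed by num with FIRST {num}. Thus FOLLOW(G) = {$, num}.
FOLLOW(A): in S->A bool G, A is followed by bool G with FIRST {bool}; in G->num A, the suffix after A is empty, so FOLLOW(A) ⊇ FOLLOW(G) = {$, num}; in G->int A A (occurrence 1), A is followed by A with FIRST {ε, bool}; in G->int A A (occurrence 1), the suffix after A is nullable, so FOLLOW(A) ⊇ FOLLOW(G) = {$, num}; in G->int A A (occurrence 2), the suffix after A is empty, so FOLLOW(A) ⊇ FOLLOW(G) = {$, num}. Thus FOLLOW(A) = {$, bool, num}.

{$, bool, num}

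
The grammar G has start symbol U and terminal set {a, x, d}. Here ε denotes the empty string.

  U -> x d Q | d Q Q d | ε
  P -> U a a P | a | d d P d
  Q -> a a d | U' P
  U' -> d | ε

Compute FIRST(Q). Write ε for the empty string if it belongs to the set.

FIRST(U): from U->x d Q we get {x}; from U->d Q Q d we get {d}; from U->ε we get {ε}. So FIRST(U) = {ε, d, x}.
FIRST(U'): from U'->d we get {d}; from U'->ε we get {ε}. So FIRST(U') = {ε, d}.
FIRST(P): from P->U a a P we get {a, d, x}; from P->a we get {a}; from P->d d P d we get {d}. So FIRST(P) = {a, d, x}.
FIRST(Q): from Q->a a d we get {a}; from Q->U' P we get {a, d, x}. So FIRST(Q) = {a, d, x}.

{a, d, x}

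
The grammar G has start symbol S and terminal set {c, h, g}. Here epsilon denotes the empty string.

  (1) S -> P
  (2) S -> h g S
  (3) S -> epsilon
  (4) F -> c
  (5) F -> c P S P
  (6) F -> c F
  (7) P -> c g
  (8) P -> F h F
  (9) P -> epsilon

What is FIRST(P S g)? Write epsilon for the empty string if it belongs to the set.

{c, g, h}

FIRST(F) = {c}
FIRST(P) = {epsilon, c}  (via F h F)
FIRST(S) = {epsilon, c, h}  (via P)
FIRST(P S g): take FIRST of each symbol in turn, carrying on past any symbol whose FIRST contains epsilon; result {c, g, h}.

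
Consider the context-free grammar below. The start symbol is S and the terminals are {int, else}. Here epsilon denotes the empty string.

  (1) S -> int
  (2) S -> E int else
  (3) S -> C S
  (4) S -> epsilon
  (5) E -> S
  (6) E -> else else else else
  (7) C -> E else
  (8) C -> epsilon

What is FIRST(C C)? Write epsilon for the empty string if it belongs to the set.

{epsilon, else, int}

FIRST(S): from S->int we get {int}; from S->E int else we get {else, int}; from S->C S we get {epsilon, else, int}; from S->epsilon we get {epsilon}. So FIRST(S) = {epsilon, else, int}.
FIRST(E): from E->S we get {epsilon, else, int}; from E->else else else else we get {else}. So FIRST(E) = {epsilon, else, int}.
FIRST(C): from C->E else we get {else, int}; from C->epsilon we get {epsilon}. So FIRST(C) = {epsilon, else, int}.
FIRST(C C): take FIRST of each symbol in turn, carrying on past any symbol whose FIRST contains epsilon; result {epsilon, else, int}.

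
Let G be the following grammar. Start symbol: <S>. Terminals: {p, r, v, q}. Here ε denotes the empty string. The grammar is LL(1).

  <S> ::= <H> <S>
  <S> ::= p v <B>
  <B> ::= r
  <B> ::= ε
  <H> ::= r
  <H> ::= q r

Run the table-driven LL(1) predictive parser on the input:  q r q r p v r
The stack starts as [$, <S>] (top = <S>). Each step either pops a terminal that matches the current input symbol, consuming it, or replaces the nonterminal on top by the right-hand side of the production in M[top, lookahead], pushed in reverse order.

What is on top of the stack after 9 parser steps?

p

step 1: stack=$ <S>  input=q r q r p v r $  — expand <S> ::= <H> <S>
step 2: stack=$ <S> <H>  input=q r q r p v r $  — expand <H> ::= q r
step 3: stack=$ <S> r q  input=q r q r p v r $  — match q
step 4: stack=$ <S> r  input=r q r p v r $  — match r
step 5: stack=$ <S>  input=q r p v r $  — expand <S> ::= <H> <S>
step 6: stack=$ <S> <H>  input=q r p v r $  — expand <H> ::= q r
step 7: stack=$ <S> r q  input=q r p v r $  — match q
step 8: stack=$ <S> r  input=r p v r $  — match r
step 9: stack=$ <S>  input=p v r $  — expand <S> ::= p v <B>
Stack after step 9: $ <B> v p (top = p).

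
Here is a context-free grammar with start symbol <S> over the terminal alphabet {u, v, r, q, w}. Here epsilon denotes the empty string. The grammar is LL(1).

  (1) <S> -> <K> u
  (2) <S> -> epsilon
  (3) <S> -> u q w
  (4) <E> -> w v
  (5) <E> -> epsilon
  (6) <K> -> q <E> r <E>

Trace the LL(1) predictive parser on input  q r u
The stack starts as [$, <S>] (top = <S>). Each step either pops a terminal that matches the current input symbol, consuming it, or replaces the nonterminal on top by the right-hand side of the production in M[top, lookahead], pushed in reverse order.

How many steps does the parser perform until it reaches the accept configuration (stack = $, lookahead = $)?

     Stack            Input    Action
  1  $ <S>            q r u $  expand <S> -> <K> u
  2  $ u <K>          q r u $  expand <K> -> q <E> r <E>
  3  $ u <E> r <E> q  q r u $  match q
  4  $ u <E> r <E>    r u $    expand <E> -> epsilon
  5  $ u <E> r        r u $    match r
  6  $ u <E>          u $      expand <E> -> epsilon
  7  $ u              u $      match u
Accept reached after 7 steps.

7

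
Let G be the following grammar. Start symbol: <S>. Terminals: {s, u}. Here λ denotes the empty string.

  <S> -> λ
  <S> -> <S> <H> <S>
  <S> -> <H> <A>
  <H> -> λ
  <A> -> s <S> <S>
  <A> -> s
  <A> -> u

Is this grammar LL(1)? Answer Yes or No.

FIRST(<S>) = {λ, s, u}
FIRST(<H>) = {λ}
FIRST(<A>) = {s, u}
FOLLOW(<S>) = {$, s, u}
FOLLOW(<H>) = {$, s, u}
FOLLOW(<A>) = {$, s, u}
Cell M[<A>, s] receives both <A> -> s <S> <S> and <A> -> s — the grammar is not LL(1).

No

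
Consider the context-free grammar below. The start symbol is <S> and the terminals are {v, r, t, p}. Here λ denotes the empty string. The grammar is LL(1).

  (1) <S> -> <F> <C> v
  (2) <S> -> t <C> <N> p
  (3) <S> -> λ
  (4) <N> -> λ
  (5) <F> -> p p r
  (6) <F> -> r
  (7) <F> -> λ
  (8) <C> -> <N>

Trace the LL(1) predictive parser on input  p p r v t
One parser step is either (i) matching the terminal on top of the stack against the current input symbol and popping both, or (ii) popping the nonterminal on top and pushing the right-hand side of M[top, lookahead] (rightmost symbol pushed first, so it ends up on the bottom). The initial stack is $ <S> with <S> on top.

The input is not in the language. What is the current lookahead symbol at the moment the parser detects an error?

step 1: stack=$ <S>  input=p p r v t $  — expand <S> -> <F> <C> v
step 2: stack=$ v <C> <F>  input=p p r v t $  — expand <F> -> p p r
step 3: stack=$ v <C> r p p  input=p p r v t $  — match p
step 4: stack=$ v <C> r p  input=p r v t $  — match p
step 5: stack=$ v <C> r  input=r v t $  — match r
step 6: stack=$ v <C>  input=v t $  — expand <C> -> <N>
step 7: stack=$ v <N>  input=v t $  — expand <N> -> λ
step 8: stack=$ v  input=v t $  — match v
step 9: stack=$  input=t $  — error: stack empty but input remains

t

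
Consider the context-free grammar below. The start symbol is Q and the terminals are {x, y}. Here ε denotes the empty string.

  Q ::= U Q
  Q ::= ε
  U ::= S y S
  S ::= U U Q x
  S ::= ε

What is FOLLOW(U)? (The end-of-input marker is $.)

FIRST(Q) = {ε, y}  (via U Q)
FIRST(U) = {y}  (via S y S)
FIRST(S) = {ε, y}  (via U U Q x)
FOLLOW(Q) includes $ since Q is the start symbol.
FOLLOW(Q): in Q::=U Q, the suffix after Q is empty (adds nothing new); in S::=U U Q x, Q is followed by x with FIRST {x}. Thus FOLLOW(Q) = {$, x}.
FOLLOW(U): in Q::=U Q, U is followed by Q with FIRST {ε, y}; in Q::=U Q, the suffix after U is nullable, so FOLLOW(U) ⊇ FOLLOW(Q) = {$, x}; in S::=U U Q x (occurrence 1), U is followed by U Q x with FIRST {y}; in S::=U U Q x (occurrence 2), U is followed by Q x with FIRST {x, y}. Thus FOLLOW(U) = {$, x, y}.
FOLLOW(S): in U::=S y S (occurrence 1), S is followed by y S with FIRST {y}; in U::=S y S (occurrence 2), the suffix after S is empty, so FOLLOW(S) ⊇ FOLLOW(U) = {$, x, y}. Thus FOLLOW(S) = {$, x, y}.

{$, x, y}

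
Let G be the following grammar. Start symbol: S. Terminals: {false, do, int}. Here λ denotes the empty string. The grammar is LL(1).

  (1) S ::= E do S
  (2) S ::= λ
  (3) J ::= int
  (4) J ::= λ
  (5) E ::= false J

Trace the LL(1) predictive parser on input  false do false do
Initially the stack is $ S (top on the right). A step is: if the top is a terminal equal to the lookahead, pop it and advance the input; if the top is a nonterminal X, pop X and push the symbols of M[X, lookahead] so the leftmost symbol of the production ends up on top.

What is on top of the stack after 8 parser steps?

step 1: stack=$ S  input=false do false do $  — expand S ::= E do S
step 2: stack=$ S do E  input=false do false do $  — expand E ::= false J
step 3: stack=$ S do J false  input=false do false do $  — match false
step 4: stack=$ S do J  input=do false do $  — expand J ::= λ
step 5: stack=$ S do  input=do false do $  — match do
step 6: stack=$ S  input=false do $  — expand S ::= E do S
step 7: stack=$ S do E  input=false do $  — expand E ::= false J
step 8: stack=$ S do J false  input=false do $  — match false
Stack after step 8: $ S do J (top = J).

J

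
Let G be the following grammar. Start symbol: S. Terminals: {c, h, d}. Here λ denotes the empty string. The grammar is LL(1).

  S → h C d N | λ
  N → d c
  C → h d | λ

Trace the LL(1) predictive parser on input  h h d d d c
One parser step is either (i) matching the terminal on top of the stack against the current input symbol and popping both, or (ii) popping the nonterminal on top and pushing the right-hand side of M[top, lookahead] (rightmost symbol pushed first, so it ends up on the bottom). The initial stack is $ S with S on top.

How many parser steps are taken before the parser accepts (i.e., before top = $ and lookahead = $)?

     Stack      Input          Action
  1  $ S        h h d d d c $  expand S → h C d N
  2  $ N d C h  h h d d d c $  match h
  3  $ N d C    h d d d c $    expand C → h d
  4  $ N d d h  h d d d c $    match h
  5  $ N d d    d d d c $      match d
  6  $ N d      d d c $        match d
  7  $ N        d c $          expand N → d c
  8  $ c d      d c $          match d
  9  $ c        c $            match c
Accept reached after 9 steps.

9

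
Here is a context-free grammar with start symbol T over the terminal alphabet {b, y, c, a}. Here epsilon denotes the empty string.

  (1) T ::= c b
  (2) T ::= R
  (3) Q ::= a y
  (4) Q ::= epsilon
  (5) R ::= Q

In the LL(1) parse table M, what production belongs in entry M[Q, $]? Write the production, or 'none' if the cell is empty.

Q ::= epsilon

FIRST(Q) = {epsilon, a}
FIRST(R) = {epsilon, a}  (via Q)
FIRST(T) = {epsilon, a, c}  (via R)
FOLLOW(T) includes $ since T is the start symbol.
FOLLOW(R): in T::=R, the suffix after R is empty, so FOLLOW(R) ⊇ FOLLOW(T) = {$}. Thus FOLLOW(R) = {$}.
FOLLOW(Q): in R::=Q, the suffix after Q is empty, so FOLLOW(Q) ⊇ FOLLOW(R) = {$}. Thus FOLLOW(Q) = {$}.
For Q ::= a y: FIRST(a y) = {a}, so it goes in M[Q, t] for t ∈ {a}.
For Q ::= epsilon: FIRST(epsilon) = {epsilon}, so it goes in M[Q, t] for t ∈ {}; since epsilon ∈ FIRST, also for every t ∈ FOLLOW(Q) = {$}.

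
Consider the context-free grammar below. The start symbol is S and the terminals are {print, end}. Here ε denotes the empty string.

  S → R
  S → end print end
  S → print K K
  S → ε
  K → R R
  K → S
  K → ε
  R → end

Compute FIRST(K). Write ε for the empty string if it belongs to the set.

FIRST(R): from R→end we get {end}. So FIRST(R) = {end}.
FIRST(S): from S→R we get {end}; from S→end print end we get {end}; from S→print K K we get {print}; from S→ε we get {ε}. So FIRST(S) = {ε, end, print}.
FIRST(K): from K→R R we get {end}; from K→S we get {ε, end, print}; from K→ε we get {ε}. So FIRST(K) = {ε, end, print}.

{ε, end, print}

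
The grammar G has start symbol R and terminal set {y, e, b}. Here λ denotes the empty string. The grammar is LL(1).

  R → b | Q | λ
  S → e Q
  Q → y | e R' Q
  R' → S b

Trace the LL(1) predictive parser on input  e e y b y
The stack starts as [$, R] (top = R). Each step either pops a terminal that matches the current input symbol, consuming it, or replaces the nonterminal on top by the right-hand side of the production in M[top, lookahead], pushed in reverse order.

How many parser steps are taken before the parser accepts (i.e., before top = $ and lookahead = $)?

step 1: stack=$ R  input=e e y b y $  — expand R → Q
step 2: stack=$ Q  input=e e y b y $  — expand Q → e R' Q
step 3: stack=$ Q R' e  input=e e y b y $  — match e
step 4: stack=$ Q R'  input=e y b y $  — expand R' → S b
step 5: stack=$ Q b S  input=e y b y $  — expand S → e Q
step 6: stack=$ Q b Q e  input=e y b y $  — match e
step 7: stack=$ Q b Q  input=y b y $  — expand Q → y
step 8: stack=$ Q b y  input=y b y $  — match y
step 9: stack=$ Q b  input=b y $  — match b
step 10: stack=$ Q  input=y $  — expand Q → y
step 11: stack=$ y  input=y $  — match y
Accept reached after 11 steps.

11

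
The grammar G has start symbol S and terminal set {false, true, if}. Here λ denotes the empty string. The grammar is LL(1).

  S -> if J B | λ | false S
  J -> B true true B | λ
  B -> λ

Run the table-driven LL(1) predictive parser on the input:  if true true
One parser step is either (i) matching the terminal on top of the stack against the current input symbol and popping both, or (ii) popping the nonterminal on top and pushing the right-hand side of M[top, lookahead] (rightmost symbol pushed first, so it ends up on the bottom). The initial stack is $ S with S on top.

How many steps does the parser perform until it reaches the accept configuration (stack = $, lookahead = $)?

8

     Stack              Input           Action
  1  $ S                if true true $  expand S -> if J B
  2  $ B J if           if true true $  match if
  3  $ B J              true true $     expand J -> B true true B
  4  $ B B true true B  true true $     expand B -> λ
  5  $ B B true true    true true $     match true
  6  $ B B true         true $          match true
  7  $ B B              $               expand B -> λ
  8  $ B                $               expand B -> λ
Accept reached after 8 steps.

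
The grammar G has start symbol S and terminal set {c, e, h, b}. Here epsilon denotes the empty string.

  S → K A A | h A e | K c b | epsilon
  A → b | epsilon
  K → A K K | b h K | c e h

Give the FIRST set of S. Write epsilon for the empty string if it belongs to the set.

FIRST(A): from A→b we get {b}; from A→epsilon we get {epsilon}. So FIRST(A) = {epsilon, b}.
FIRST(K): from K→A K K we get {b, c}; from K→b h K we get {b}; from K→c e h we get {c}. So FIRST(K) = {b, c}.
FIRST(S): from S→K A A we get {b, c}; from S→h A e we get {h}; from S→K c b we get {b, c}; from S→epsilon we get {epsilon}. So FIRST(S) = {epsilon, b, c, h}.

{epsilon, b, c, h}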